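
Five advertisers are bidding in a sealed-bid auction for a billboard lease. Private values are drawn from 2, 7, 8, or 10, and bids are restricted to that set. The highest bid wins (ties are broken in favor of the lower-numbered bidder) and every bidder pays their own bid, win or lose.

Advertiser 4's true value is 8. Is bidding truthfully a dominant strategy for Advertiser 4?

Consider the case where Advertiser 1 bids 2, Advertiser 2 bids 2, Advertiser 3 bids 2 and Advertiser 5 bids 2.
Truthful bid 8: wins, pays 8, utility 8 - 8 = 0.
Bid 7 instead: wins, pays 7, utility 8 - 7 = 1.
Since 1 > 0, bidding 7 is strictly better here, so truthful bidding is not dominant.

No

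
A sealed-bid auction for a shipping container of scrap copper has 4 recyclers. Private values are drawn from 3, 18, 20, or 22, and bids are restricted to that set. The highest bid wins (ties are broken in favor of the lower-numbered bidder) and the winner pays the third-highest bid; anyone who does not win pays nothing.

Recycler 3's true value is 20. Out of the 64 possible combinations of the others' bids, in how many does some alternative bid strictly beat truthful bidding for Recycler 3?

Others bid (3, 3, 22): truth gives 0; bid 22 gives 17 > 0. Violating.
Others bid (3, 18, 22): truth gives 0; bid 22 gives 2 > 0. Violating.
Others bid (3, 20, 3): truth gives 0; bid 22 gives 17 > 0. Violating.
Others bid (3, 20, 18): truth gives 0; bid 22 gives 2 > 0. Violating.
Others bid (3, 3, 3): truth gives 17; no alternative beats it.
Others bid (3, 3, 18): truth gives 17; no alternative beats it.
(Checking all 64 profiles: 12 have a profitable deviation, 52 do not.)

12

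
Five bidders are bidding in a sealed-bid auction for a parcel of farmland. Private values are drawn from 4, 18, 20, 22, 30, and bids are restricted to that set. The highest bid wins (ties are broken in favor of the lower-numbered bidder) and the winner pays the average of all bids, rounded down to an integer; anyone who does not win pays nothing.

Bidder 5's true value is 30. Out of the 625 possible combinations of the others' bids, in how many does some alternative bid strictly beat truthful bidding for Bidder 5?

Others bid (4, 4, 4, 4): truth gives 21; bid 18 gives 24 > 21. Violating.
Others bid (4, 4, 4, 18): truth gives 18; bid 20 gives 20 > 18. Violating.
Others bid (4, 4, 4, 20): truth gives 18; bid 22 gives 20 > 18. Violating.
Others bid (4, 4, 18, 4): truth gives 18; bid 20 gives 20 > 18. Violating.
Others bid (4, 4, 4, 22): truth gives 18; no alternative beats it.
Others bid (4, 4, 4, 30): truth gives 0; no alternative beats it.
(Checking all 625 profiles: 81 have a profitable deviation, 544 do not.)

81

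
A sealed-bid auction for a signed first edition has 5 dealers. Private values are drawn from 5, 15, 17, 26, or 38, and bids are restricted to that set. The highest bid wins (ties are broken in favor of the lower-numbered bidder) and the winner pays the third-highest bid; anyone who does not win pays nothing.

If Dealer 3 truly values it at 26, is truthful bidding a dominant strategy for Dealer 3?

No

Consider the case where Dealer 1 bids 5, Dealer 2 bids 5, Dealer 4 bids 5 and Dealer 5 bids 38.
Truthful bid 26: loses, pays 0, utility 0.
Bid 38 instead: wins, pays 5, utility 26 - 5 = 21.
Since 21 > 0, bidding 38 is strictly better here, so truthful bidding is not dominant.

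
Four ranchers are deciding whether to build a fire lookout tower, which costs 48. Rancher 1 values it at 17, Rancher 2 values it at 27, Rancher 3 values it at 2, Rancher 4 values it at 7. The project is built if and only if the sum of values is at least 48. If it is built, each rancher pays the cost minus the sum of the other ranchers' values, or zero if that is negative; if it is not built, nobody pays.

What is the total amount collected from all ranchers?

36

Total value 53 ≥ cost 48, so it is built.
Rancher 1: others sum to 36; max(0, 48 - 36) = 12.
Rancher 2: others sum to 26; max(0, 48 - 26) = 22.
Rancher 3: others sum to 51; max(0, 48 - 51) = 0.
Rancher 4: others sum to 46; max(0, 48 - 46) = 2.
Total collected = 12 + 22 + 0 + 2 = 36.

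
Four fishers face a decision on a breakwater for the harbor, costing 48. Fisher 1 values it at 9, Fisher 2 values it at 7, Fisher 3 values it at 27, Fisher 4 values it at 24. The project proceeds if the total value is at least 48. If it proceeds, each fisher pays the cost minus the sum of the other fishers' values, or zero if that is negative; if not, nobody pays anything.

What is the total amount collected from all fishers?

Total value 67 ≥ cost 48, so it is built.
Fisher 1: others sum to 58; max(0, 48 - 58) = 0.
Fisher 2: others sum to 60; max(0, 48 - 60) = 0.
Fisher 3: others sum to 40; max(0, 48 - 40) = 8.
Fisher 4: others sum to 43; max(0, 48 - 43) = 5.
Total collected = 0 + 0 + 8 + 5 = 13.

13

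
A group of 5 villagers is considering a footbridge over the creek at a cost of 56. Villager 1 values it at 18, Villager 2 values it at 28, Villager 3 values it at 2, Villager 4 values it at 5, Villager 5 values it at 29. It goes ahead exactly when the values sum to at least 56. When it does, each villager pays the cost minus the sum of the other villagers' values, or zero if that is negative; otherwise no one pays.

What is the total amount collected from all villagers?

Total value 82 ≥ cost 56, so it is built.
Villager 1: others sum to 64; max(0, 56 - 64) = 0.
Villager 2: others sum to 54; max(0, 56 - 54) = 2.
Villager 3: others sum to 80; max(0, 56 - 80) = 0.
Villager 4: others sum to 77; max(0, 56 - 77) = 0.
Villager 5: others sum to 53; max(0, 56 - 53) = 3.
Total collected = 0 + 2 + 0 + 0 + 3 = 5.

5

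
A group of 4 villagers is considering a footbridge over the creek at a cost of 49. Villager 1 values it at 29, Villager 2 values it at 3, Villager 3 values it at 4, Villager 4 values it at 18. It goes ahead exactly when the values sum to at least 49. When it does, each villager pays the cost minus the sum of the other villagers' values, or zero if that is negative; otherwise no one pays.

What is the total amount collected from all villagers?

37

Total value 54 ≥ cost 49, so it is built.
Villager 1: others sum to 25; max(0, 49 - 25) = 24.
Villager 2: others sum to 51; max(0, 49 - 51) = 0.
Villager 3: others sum to 50; max(0, 49 - 50) = 0.
Villager 4: others sum to 36; max(0, 49 - 36) = 13.
Total collected = 24 + 0 + 0 + 13 = 37.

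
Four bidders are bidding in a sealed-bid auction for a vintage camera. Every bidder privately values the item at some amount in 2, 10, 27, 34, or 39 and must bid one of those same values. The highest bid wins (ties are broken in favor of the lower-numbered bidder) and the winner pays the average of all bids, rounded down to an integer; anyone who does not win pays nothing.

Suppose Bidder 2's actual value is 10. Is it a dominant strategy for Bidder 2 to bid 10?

Yes

Check each profile of the others' bids and compare truth against every alternative bid.
Others bid (2, 2, 2): truth gives 6, best alternative gives 2.
Others bid (2, 2, 10): truth gives 4, best alternative gives 0.
Others bid (2, 10, 2): truth gives 4, best alternative gives 0.
Others bid (2, 10, 10): truth gives 2, best alternative gives 0.
Others bid (2, 2, 27): truth gives 0, best alternative gives 0.
Others bid (2, 2, 34): truth gives 0, best alternative gives 0.
(Remaining 119 profiles checked similarly; truth is weakly best in each.)
In every case the truthful bid is at least as good as any alternative, so it is a dominant strategy.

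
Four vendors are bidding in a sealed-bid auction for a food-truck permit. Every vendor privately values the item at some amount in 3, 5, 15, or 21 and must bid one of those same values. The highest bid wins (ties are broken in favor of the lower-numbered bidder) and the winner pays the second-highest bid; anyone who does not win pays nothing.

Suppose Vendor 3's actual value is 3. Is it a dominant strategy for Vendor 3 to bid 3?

Yes

Check each profile of the others' bids and compare truth against every alternative bid.
Others bid (3, 3, 5): truth gives 0, best alternative gives -2.
Others bid (3, 3, 3): truth gives 0, best alternative gives 0.
Others bid (3, 3, 15): truth gives 0, best alternative gives 0.
Others bid (3, 3, 21): truth gives 0, best alternative gives 0.
Others bid (3, 5, 3): truth gives 0, best alternative gives 0.
Others bid (3, 5, 5): truth gives 0, best alternative gives 0.
(Remaining 58 profiles checked similarly; truth is weakly best in each.)
In every case the truthful bid is at least as good as any alternative, so it is a dominant strategy.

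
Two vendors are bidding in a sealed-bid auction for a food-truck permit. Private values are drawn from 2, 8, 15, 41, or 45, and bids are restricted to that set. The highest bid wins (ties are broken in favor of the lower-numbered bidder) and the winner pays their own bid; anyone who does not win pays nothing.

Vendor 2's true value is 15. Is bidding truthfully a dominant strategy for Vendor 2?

Consider the case where Vendor 1 bids 2.
Truthful bid 15: wins, pays 15, utility 15 - 15 = 0.
Bid 8 instead: wins, pays 8, utility 15 - 8 = 7.
Since 7 > 0, bidding 8 is strictly better here, so truthful bidding is not dominant.

No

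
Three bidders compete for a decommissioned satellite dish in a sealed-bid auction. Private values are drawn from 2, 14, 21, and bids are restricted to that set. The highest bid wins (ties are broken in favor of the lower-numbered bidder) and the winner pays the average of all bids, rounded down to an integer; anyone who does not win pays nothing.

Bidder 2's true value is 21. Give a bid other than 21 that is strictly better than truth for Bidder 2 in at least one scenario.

Suppose Bidder 1 bids 2 and Bidder 3 bids 2.
Bid 21: wins, pays 8, utility 21 - 8 = 13.
Bid 14: wins, pays 6, utility 21 - 6 = 15.
So bidding 14 beats truth here (15 > 13).

14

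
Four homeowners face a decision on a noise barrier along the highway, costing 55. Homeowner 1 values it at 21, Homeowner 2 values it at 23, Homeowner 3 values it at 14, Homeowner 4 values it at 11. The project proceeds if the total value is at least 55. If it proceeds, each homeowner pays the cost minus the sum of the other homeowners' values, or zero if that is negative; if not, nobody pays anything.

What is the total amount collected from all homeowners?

Total value 69 ≥ cost 55, so it is built.
Homeowner 1: others sum to 48; max(0, 55 - 48) = 7.
Homeowner 2: others sum to 46; max(0, 55 - 46) = 9.
Homeowner 3: others sum to 55; max(0, 55 - 55) = 0.
Homeowner 4: others sum to 58; max(0, 55 - 58) = 0.
Total collected = 7 + 9 + 0 + 0 = 16.

16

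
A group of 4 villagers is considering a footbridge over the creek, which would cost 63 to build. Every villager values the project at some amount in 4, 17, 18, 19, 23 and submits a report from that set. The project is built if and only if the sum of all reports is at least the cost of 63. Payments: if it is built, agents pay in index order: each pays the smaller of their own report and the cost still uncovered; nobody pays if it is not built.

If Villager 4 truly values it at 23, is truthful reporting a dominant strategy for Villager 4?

Check each profile of the others' reports and compare truth against every alternative report.
Others report (4, 19, 19): truth gives 2, best alternative gives 0.
Others report (19, 4, 19): truth gives 2, best alternative gives 0.
Others report (19, 19, 4): truth gives 2, best alternative gives 0.
Others report (4, 18, 19): truth gives 1, best alternative gives 0.
Others report (4, 19, 18): truth gives 1, best alternative gives 0.
Others report (18, 4, 19): truth gives 1, best alternative gives 0.
(Remaining 119 profiles checked similarly; truth is weakly best in each.)
In every case the truthful report is at least as good as any alternative, so it is a dominant strategy.

Yes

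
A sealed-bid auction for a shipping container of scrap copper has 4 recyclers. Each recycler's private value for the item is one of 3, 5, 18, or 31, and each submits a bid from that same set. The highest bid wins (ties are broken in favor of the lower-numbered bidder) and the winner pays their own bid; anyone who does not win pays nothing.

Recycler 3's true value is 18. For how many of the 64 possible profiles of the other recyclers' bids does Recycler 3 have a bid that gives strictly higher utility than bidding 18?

2

Others bid (3, 3, 3): truth gives 0; bid 5 gives 13 > 0. Violating.
Others bid (3, 3, 5): truth gives 0; bid 5 gives 13 > 0. Violating.
Others bid (3, 3, 18): truth gives 0; no alternative beats it.
Others bid (3, 3, 31): truth gives 0; no alternative beats it.
(Checking all 64 profiles: 2 have a profitable deviation, 62 do not.)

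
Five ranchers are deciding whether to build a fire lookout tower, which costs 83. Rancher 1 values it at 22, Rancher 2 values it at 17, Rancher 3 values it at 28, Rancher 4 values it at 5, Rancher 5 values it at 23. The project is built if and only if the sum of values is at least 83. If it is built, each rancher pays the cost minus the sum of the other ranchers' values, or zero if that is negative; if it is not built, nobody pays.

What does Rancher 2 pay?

Total value 95 ≥ cost 83, so the project is built.
The other ranchers' values sum to 78.
Cost minus that sum is 83 - 78 = 5.

5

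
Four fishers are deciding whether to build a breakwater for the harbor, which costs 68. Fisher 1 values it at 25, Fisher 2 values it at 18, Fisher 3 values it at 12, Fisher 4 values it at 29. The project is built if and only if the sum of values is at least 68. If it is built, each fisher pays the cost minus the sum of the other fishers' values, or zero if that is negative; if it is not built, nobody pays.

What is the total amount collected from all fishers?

24

Total value 84 ≥ cost 68, so it is built.
Fisher 1: others sum to 59; max(0, 68 - 59) = 9.
Fisher 2: others sum to 66; max(0, 68 - 66) = 2.
Fisher 3: others sum to 72; max(0, 68 - 72) = 0.
Fisher 4: others sum to 55; max(0, 68 - 55) = 13.
Total collected = 9 + 2 + 0 + 13 = 24.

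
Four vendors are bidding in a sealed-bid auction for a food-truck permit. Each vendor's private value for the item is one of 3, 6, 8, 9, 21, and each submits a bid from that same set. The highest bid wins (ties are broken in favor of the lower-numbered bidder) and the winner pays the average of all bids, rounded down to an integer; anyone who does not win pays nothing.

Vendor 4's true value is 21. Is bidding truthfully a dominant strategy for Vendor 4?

Consider the case where Vendor 1 bids 3, Vendor 2 bids 3 and Vendor 3 bids 3.
Truthful bid 21: wins, pays 7, utility 21 - 7 = 14.
Bid 6 instead: wins, pays 3, utility 21 - 3 = 18.
Since 18 > 14, bidding 6 is strictly better here, so truthful bidding is not dominant.

No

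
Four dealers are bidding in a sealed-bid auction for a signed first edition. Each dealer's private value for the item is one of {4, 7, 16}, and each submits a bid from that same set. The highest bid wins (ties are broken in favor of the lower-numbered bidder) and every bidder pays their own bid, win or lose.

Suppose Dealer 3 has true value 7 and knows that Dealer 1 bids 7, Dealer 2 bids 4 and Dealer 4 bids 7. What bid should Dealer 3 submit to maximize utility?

Bid 4: loses but pays 4, utility -4.
Bid 7: loses but pays 7, utility -7.
Bid 16: wins, pays 16, utility 7 - 16 = -9.
The best choice is 4 with utility -4.

4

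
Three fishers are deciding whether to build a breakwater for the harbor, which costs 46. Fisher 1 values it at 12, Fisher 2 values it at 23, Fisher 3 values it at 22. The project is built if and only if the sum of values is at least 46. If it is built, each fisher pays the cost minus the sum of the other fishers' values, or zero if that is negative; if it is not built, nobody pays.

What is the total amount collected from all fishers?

24

Total value 57 ≥ cost 46, so it is built.
Fisher 1: others sum to 45; max(0, 46 - 45) = 1.
Fisher 2: others sum to 34; max(0, 46 - 34) = 12.
Fisher 3: others sum to 35; max(0, 46 - 35) = 11.
Total collected = 1 + 12 + 11 = 24.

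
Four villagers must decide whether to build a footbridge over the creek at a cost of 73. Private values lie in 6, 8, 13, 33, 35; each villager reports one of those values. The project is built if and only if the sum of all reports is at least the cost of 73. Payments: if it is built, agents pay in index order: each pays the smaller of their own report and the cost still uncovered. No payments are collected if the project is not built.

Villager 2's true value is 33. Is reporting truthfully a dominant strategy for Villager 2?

No

Consider the case where Villager 1 reports 6, Villager 3 reports 33 and Villager 4 reports 33.
Truthful report 33: project built, pays 33, utility 33 - 33 = 0.
Report 6 instead: project built, pays 6, utility 33 - 6 = 27.
Since 27 > 0, reporting 6 is strictly better here, so truthful reporting is not dominant.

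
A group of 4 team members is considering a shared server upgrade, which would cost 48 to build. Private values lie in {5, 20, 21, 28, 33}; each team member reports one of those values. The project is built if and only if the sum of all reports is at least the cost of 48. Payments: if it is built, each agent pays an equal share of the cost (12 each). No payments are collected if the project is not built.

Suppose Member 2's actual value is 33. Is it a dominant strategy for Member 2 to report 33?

Yes

Check each profile of the others' reports and compare truth against every alternative report.
Others report (5, 5, 5): truth gives 21, best alternative gives 0.
Others report (5, 5, 20): truth gives 21, best alternative gives 21.
Others report (5, 5, 21): truth gives 21, best alternative gives 21.
Others report (5, 5, 28): truth gives 21, best alternative gives 21.
Others report (5, 5, 33): truth gives 21, best alternative gives 21.
Others report (5, 20, 5): truth gives 21, best alternative gives 21.
(Remaining 119 profiles checked similarly; truth is weakly best in each.)
In every case the truthful report is at least as good as any alternative, so it is a dominant strategy.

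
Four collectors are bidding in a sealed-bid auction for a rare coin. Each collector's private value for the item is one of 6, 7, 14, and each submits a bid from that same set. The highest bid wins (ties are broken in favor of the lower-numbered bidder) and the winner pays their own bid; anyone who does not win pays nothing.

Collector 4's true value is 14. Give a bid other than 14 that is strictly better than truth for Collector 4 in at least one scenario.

Suppose Collector 1 bids 6, Collector 2 bids 6 and Collector 3 bids 6.
Bid 14: wins, pays 14, utility 14 - 14 = 0.
Bid 7: wins, pays 7, utility 14 - 7 = 7.
So bidding 7 beats truth here (7 > 0).

7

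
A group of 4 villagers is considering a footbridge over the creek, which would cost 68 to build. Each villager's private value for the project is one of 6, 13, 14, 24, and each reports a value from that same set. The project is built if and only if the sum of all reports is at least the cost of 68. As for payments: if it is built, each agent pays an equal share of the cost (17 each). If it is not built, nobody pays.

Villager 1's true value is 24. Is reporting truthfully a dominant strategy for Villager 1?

Yes

Check each profile of the others' reports and compare truth against every alternative report.
Others report (6, 14, 24): truth gives 7, best alternative gives 0.
Others report (6, 24, 14): truth gives 7, best alternative gives 0.
Others report (13, 13, 24): truth gives 7, best alternative gives 0.
Others report (13, 14, 24): truth gives 7, best alternative gives 0.
Others report (13, 24, 13): truth gives 7, best alternative gives 0.
Others report (13, 24, 14): truth gives 7, best alternative gives 0.
(Remaining 58 profiles checked similarly; truth is weakly best in each.)
In every case the truthful report is at least as good as any alternative, so it is a dominant strategy.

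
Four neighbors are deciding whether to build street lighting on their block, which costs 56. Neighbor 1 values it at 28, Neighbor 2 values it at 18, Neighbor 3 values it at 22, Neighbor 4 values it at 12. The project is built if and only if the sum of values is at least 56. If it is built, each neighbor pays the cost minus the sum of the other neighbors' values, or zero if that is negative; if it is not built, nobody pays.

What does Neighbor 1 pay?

Total value 80 ≥ cost 56, so the project is built.
The other neighbors' values sum to 52.
Cost minus that sum is 56 - 52 = 4.

4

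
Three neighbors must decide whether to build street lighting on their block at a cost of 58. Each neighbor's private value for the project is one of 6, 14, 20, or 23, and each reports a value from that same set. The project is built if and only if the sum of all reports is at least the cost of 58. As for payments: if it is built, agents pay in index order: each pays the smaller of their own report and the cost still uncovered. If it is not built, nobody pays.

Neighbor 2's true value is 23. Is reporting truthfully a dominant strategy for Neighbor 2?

No

Consider the case where Neighbor 1 reports 20 and Neighbor 3 reports 20.
Truthful report 23: project built, pays 23, utility 23 - 23 = 0.
Report 20 instead: project built, pays 20, utility 23 - 20 = 3.
Since 3 > 0, reporting 20 is strictly better here, so truthful reporting is not dominant.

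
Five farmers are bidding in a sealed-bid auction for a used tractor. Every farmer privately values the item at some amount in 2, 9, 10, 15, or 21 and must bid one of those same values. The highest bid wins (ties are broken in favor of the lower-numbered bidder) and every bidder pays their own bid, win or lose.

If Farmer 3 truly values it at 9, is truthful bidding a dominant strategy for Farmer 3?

No

Consider the case where Farmer 1 bids 2, Farmer 2 bids 2, Farmer 4 bids 2 and Farmer 5 bids 10.
Truthful bid 9: loses but pays 9, utility -9.
Bid 2 instead: loses but pays 2, utility -2.
Since -2 > -9, bidding 2 is strictly better here, so truthful bidding is not dominant.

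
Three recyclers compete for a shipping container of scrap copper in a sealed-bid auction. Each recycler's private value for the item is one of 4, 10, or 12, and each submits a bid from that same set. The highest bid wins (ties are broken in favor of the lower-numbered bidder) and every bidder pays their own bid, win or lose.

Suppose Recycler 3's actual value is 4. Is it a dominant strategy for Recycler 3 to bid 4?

Yes

Check each profile of the others' bids and compare truth against every alternative bid.
Others bid (4, 12): truth gives -4, best alternative gives -10.
Others bid (10, 12): truth gives -4, best alternative gives -10.
Others bid (12, 4): truth gives -4, best alternative gives -10.
Others bid (12, 10): truth gives -4, best alternative gives -10.
Others bid (12, 12): truth gives -4, best alternative gives -10.
Others bid (4, 10): truth gives -4, best alternative gives -8.
(Remaining 3 profiles checked similarly; truth is weakly best in each.)
In every case the truthful bid is at least as good as any alternative, so it is a dominant strategy.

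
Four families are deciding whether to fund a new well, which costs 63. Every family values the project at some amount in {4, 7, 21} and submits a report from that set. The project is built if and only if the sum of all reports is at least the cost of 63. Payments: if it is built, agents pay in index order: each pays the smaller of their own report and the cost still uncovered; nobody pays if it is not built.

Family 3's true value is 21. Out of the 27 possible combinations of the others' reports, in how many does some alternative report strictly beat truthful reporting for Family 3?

Others report (21, 21, 21): truth gives 0; report 4 gives 17 > 0. Violating.
Others report (4, 4, 4): truth gives 0; no alternative beats it.
Others report (4, 4, 7): truth gives 0; no alternative beats it.
(Checking all 27 profiles: 1 has a profitable deviation, 26 do not.)

1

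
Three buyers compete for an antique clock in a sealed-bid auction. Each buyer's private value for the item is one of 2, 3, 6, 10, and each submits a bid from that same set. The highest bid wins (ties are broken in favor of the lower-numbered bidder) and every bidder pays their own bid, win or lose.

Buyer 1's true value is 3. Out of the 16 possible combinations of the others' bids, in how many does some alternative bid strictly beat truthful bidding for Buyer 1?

13

Others bid (2, 2): truth gives 0; bid 2 gives 1 > 0. Violating.
Others bid (2, 6): truth gives -3; bid 2 gives -2 > -3. Violating.
Others bid (2, 10): truth gives -3; bid 2 gives -2 > -3. Violating.
Others bid (3, 6): truth gives -3; bid 2 gives -2 > -3. Violating.
Others bid (2, 3): truth gives 0; no alternative beats it.
Others bid (3, 2): truth gives 0; no alternative beats it.
(Checking all 16 profiles: 13 have a profitable deviation, 3 do not.)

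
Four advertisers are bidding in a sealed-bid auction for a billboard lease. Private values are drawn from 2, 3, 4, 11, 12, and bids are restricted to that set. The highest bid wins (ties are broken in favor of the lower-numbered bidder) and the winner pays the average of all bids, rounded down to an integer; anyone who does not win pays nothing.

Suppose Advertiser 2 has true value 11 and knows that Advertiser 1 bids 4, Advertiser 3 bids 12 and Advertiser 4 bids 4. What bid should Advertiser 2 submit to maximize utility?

12

Bid 2: loses, pays 0, utility 0.
Bid 3: loses, pays 0, utility 0.
Bid 4: loses, pays 0, utility 0.
Bid 11: loses, pays 0, utility 0.
Bid 12: wins, pays 8, utility 11 - 8 = 3.
The best choice is 12 with utility 3.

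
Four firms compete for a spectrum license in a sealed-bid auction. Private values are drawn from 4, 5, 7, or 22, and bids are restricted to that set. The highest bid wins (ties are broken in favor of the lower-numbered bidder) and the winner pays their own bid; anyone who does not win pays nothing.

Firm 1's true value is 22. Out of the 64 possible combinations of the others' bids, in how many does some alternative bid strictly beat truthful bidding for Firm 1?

Others bid (4, 4, 4): truth gives 0; bid 4 gives 18 > 0. Violating.
Others bid (4, 4, 5): truth gives 0; bid 5 gives 17 > 0. Violating.
Others bid (4, 4, 7): truth gives 0; bid 7 gives 15 > 0. Violating.
Others bid (4, 5, 4): truth gives 0; bid 5 gives 17 > 0. Violating.
Others bid (4, 4, 22): truth gives 0; no alternative beats it.
Others bid (4, 5, 22): truth gives 0; no alternative beats it.
(Checking all 64 profiles: 27 have a profitable deviation, 37 do not.)

27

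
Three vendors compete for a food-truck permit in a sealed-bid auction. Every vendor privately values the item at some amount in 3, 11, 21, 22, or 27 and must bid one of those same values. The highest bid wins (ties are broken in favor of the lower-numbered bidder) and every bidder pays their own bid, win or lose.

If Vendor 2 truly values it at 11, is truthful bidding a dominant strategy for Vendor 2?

Consider the case where Vendor 1 bids 3 and Vendor 3 bids 21.
Truthful bid 11: loses but pays 11, utility -11.
Bid 3 instead: loses but pays 3, utility -3.
Since -3 > -11, bidding 3 is strictly better here, so truthful bidding is not dominant.

No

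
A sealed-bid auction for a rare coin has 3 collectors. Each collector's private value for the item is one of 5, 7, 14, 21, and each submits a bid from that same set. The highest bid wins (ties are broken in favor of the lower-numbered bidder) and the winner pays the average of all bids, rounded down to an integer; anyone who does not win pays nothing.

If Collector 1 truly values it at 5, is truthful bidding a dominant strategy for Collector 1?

Check each profile of the others' bids and compare truth against every alternative bid.
Others bid (7, 7): truth gives 0, best alternative gives -2.
Others bid (5, 7): truth gives 0, best alternative gives -1.
Others bid (7, 5): truth gives 0, best alternative gives -1.
Others bid (5, 5): truth gives 0, best alternative gives 0.
Others bid (5, 14): truth gives 0, best alternative gives 0.
Others bid (5, 21): truth gives 0, best alternative gives 0.
(Remaining 10 profiles checked similarly; truth is weakly best in each.)
In every case the truthful bid is at least as good as any alternative, so it is a dominant strategy.

Yes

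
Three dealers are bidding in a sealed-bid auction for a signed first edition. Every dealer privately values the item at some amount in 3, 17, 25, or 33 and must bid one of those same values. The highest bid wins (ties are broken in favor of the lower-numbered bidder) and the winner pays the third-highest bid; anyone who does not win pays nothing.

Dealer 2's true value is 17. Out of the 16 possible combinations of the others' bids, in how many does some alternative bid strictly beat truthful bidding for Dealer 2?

Others bid (3, 25): truth gives 0; bid 25 gives 14 > 0. Violating.
Others bid (3, 33): truth gives 0; bid 33 gives 14 > 0. Violating.
Others bid (17, 3): truth gives 0; bid 25 gives 14 > 0. Violating.
Others bid (25, 3): truth gives 0; bid 33 gives 14 > 0. Violating.
Others bid (3, 3): truth gives 14; no alternative beats it.
Others bid (3, 17): truth gives 14; no alternative beats it.
(Checking all 16 profiles: 4 have a profitable deviation, 12 do not.)

4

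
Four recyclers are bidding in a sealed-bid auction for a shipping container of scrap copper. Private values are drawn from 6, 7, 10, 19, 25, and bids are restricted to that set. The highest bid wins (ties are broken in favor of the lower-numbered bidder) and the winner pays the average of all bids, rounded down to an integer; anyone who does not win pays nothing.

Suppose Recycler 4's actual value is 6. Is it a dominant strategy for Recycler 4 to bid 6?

Check each profile of the others' bids and compare truth against every alternative bid.
Others bid (6, 6, 6): truth gives 0, best alternative gives 0.
Others bid (6, 6, 7): truth gives 0, best alternative gives 0.
Others bid (6, 6, 10): truth gives 0, best alternative gives 0.
Others bid (6, 6, 19): truth gives 0, best alternative gives 0.
Others bid (6, 6, 25): truth gives 0, best alternative gives 0.
Others bid (6, 7, 6): truth gives 0, best alternative gives 0.
(Remaining 119 profiles checked similarly; truth is weakly best in each.)
In every case the truthful bid is at least as good as any alternative, so it is a dominant strategy.

Yes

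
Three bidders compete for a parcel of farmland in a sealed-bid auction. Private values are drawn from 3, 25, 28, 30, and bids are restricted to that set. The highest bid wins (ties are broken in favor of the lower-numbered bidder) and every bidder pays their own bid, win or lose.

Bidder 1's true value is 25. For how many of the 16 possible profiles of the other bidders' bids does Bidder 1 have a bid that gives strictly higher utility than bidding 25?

Others bid (3, 3): truth gives 0; bid 3 gives 22 > 0. Violating.
Others bid (3, 28): truth gives -25; bid 3 gives -3 > -25. Violating.
Others bid (3, 30): truth gives -25; bid 3 gives -3 > -25. Violating.
Others bid (25, 28): truth gives -25; bid 3 gives -3 > -25. Violating.
Others bid (3, 25): truth gives 0; no alternative beats it.
Others bid (25, 3): truth gives 0; no alternative beats it.
(Checking all 16 profiles: 13 have a profitable deviation, 3 do not.)

13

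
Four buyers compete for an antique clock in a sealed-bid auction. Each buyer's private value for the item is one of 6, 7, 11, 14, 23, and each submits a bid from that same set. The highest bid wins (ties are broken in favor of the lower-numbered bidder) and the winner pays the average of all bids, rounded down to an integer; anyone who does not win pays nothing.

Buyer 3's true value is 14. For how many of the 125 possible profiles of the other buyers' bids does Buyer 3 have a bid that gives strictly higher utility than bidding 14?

Others bid (6, 6, 6): truth gives 6; bid 7 gives 8 > 6. Violating.
Others bid (6, 6, 7): truth gives 6; bid 7 gives 8 > 6. Violating.
Others bid (6, 6, 11): truth gives 5; bid 11 gives 6 > 5. Violating.
Others bid (6, 7, 6): truth gives 6; bid 11 gives 7 > 6. Violating.
Others bid (6, 6, 14): truth gives 4; no alternative beats it.
Others bid (6, 6, 23): truth gives 0; no alternative beats it.
(Checking all 125 profiles: 26 have a profitable deviation, 99 do not.)

26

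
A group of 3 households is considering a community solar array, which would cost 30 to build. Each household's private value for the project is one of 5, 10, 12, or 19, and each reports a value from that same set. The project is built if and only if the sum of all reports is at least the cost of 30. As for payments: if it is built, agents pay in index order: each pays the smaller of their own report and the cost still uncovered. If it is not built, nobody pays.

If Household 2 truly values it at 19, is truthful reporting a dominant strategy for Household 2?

Consider the case where Household 1 reports 5 and Household 3 reports 19.
Truthful report 19: project built, pays 19, utility 19 - 19 = 0.
Report 10 instead: project built, pays 10, utility 19 - 10 = 9.
Since 9 > 0, reporting 10 is strictly better here, so truthful reporting is not dominant.

No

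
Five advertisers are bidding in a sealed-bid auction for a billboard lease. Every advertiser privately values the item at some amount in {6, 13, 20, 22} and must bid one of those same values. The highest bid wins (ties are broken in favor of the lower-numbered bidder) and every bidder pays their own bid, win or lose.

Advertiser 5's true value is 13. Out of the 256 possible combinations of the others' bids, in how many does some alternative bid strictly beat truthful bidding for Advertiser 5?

255

Others bid (6, 6, 6, 13): truth gives -13; bid 6 gives -6 > -13. Violating.
Others bid (6, 6, 6, 20): truth gives -13; bid 6 gives -6 > -13. Violating.
Others bid (6, 6, 6, 22): truth gives -13; bid 6 gives -6 > -13. Violating.
Others bid (6, 6, 13, 6): truth gives -13; bid 6 gives -6 > -13. Violating.
Others bid (6, 6, 6, 6): truth gives 0; no alternative beats it.
(Checking all 256 profiles: 255 have a profitable deviation, 1 does not.)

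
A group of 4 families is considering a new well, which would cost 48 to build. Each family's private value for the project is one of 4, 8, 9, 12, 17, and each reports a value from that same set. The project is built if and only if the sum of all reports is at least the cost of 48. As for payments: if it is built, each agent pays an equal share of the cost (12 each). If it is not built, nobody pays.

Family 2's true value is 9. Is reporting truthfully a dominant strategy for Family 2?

Consider the case where Family 1 reports 8, Family 3 reports 17 and Family 4 reports 17.
Truthful report 9: project built, pays 12, utility 9 - 12 = -3.
Report 4 instead: project not built, utility 0.
Since 0 > -3, reporting 4 is strictly better here, so truthful reporting is not dominant.

No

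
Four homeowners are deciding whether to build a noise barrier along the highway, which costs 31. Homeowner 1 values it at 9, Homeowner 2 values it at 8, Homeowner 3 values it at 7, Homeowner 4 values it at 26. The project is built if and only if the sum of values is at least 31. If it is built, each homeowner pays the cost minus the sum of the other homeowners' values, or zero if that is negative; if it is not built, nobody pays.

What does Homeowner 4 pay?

Total value 50 ≥ cost 31, so the project is built.
The other homeowners' values sum to 24.
Cost minus that sum is 31 - 24 = 7.

7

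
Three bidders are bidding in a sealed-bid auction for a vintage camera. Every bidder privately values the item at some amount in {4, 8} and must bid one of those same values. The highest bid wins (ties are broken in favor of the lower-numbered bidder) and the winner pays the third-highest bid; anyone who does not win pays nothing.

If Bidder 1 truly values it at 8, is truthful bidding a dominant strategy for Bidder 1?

Yes

Check each profile of the others' bids and compare truth against every alternative bid.
Others bid (4, 8): truth gives 4, best alternative gives 0.
Others bid (8, 4): truth gives 4, best alternative gives 0.
Others bid (4, 4): truth gives 4, best alternative gives 4.
Others bid (8, 8): truth gives 0, best alternative gives 0.
In every case the truthful bid is at least as good as any alternative, so it is a dominant strategy.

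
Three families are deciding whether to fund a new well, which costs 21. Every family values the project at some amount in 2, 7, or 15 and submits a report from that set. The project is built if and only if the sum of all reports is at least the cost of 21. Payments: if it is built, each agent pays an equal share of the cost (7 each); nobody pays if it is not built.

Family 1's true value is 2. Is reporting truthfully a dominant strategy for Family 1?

Check each profile of the others' reports and compare truth against every alternative report.
Others report (2, 15): truth gives 0, best alternative gives -5.
Others report (7, 7): truth gives 0, best alternative gives -5.
Others report (15, 2): truth gives 0, best alternative gives -5.
Others report (7, 15): truth gives -5, best alternative gives -5.
Others report (15, 7): truth gives -5, best alternative gives -5.
Others report (15, 15): truth gives -5, best alternative gives -5.
(Remaining 3 profiles checked similarly; truth is weakly best in each.)
In every case the truthful report is at least as good as any alternative, so it is a dominant strategy.

Yes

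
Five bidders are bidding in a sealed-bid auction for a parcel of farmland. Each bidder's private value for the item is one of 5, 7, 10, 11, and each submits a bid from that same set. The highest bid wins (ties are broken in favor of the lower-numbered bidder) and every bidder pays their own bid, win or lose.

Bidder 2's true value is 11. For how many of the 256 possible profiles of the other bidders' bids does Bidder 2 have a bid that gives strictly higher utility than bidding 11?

118

Others bid (5, 5, 5, 5): truth gives 0; bid 7 gives 4 > 0. Violating.
Others bid (5, 5, 5, 7): truth gives 0; bid 7 gives 4 > 0. Violating.
Others bid (5, 5, 5, 10): truth gives 0; bid 10 gives 1 > 0. Violating.
Others bid (5, 5, 7, 5): truth gives 0; bid 7 gives 4 > 0. Violating.
Others bid (5, 5, 5, 11): truth gives 0; no alternative beats it.
Others bid (5, 5, 7, 11): truth gives 0; no alternative beats it.
(Checking all 256 profiles: 118 have a profitable deviation, 138 do not.)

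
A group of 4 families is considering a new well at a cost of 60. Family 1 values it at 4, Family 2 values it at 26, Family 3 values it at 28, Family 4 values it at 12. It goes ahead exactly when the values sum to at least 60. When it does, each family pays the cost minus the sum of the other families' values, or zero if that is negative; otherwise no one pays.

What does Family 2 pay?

Total value 70 ≥ cost 60, so the project is built.
The other families' values sum to 44.
Cost minus that sum is 60 - 44 = 16.

16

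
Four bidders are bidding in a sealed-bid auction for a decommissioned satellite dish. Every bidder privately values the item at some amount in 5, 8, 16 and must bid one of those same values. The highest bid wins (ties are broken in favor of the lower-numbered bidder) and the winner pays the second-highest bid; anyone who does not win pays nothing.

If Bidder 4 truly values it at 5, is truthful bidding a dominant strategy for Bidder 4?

Check each profile of the others' bids and compare truth against every alternative bid.
Others bid (5, 5, 5): truth gives 0, best alternative gives 0.
Others bid (5, 5, 8): truth gives 0, best alternative gives 0.
Others bid (5, 5, 16): truth gives 0, best alternative gives 0.
Others bid (5, 8, 5): truth gives 0, best alternative gives 0.
Others bid (5, 8, 8): truth gives 0, best alternative gives 0.
Others bid (5, 8, 16): truth gives 0, best alternative gives 0.
(Remaining 21 profiles checked similarly; truth is weakly best in each.)
In every case the truthful bid is at least as good as any alternative, so it is a dominant strategy.

Yes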